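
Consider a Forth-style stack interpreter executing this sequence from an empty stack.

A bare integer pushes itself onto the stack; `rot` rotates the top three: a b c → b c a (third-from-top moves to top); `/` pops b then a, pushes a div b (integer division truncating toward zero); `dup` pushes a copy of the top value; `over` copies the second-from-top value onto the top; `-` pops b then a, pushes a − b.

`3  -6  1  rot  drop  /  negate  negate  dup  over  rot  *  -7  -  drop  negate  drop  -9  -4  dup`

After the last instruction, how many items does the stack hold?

3

3       3
-6      3 -6
1       3 -6 1
rot     -6 1 3
drop    -6 1
/       -6
negate  6
negate  -6
dup     -6 -6
over    -6 -6 -6
rot     -6 -6 -6
*       -6 36
-7      -6 36 -7
-       -6 43
drop    -6
negate  6
drop    (empty)
-9      -9
-4      -9 -4
dup     -9 -4 -4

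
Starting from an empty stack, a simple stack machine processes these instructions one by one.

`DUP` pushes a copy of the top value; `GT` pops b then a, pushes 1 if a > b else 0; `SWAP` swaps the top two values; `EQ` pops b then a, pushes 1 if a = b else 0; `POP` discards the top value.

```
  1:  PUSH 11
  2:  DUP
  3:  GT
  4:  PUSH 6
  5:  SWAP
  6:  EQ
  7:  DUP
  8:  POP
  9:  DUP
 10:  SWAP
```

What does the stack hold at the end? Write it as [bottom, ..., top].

[0, 0]

PUSH 11 : 11
DUP     : 11 11
GT      : 0
PUSH 6  : 0 6
SWAP    : 6 0
EQ      : 0
DUP     : 0 0
POP     : 0
DUP     : 0 0
SWAP    : 0 0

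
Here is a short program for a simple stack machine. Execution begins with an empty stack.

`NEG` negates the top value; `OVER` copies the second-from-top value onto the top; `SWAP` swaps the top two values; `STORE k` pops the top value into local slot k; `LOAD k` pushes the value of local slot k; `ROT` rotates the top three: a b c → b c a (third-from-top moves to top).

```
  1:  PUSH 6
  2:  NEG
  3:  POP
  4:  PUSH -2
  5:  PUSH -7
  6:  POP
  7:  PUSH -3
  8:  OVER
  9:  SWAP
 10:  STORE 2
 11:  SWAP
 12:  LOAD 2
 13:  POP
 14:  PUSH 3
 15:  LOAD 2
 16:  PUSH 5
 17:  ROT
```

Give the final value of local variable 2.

-3

PUSH 6  → [6]
NEG     → [-6]
POP     → []
PUSH -2 → [-2]
PUSH -7 → [-2, -7]
POP     → [-2]
PUSH -3 → [-2, -3]
OVER    → [-2, -3, -2]
SWAP    → [-2, -2, -3]
STORE 2 → [-2, -2]
SWAP    → [-2, -2]
LOAD 2  → [-2, -2, -3]
POP     → [-2, -2]
PUSH 3  → [-2, -2, 3]
LOAD 2  → [-2, -2, 3, -3]
PUSH 5  → [-2, -2, 3, -3, 5]
ROT     → [-2, -2, -3, 5, 3]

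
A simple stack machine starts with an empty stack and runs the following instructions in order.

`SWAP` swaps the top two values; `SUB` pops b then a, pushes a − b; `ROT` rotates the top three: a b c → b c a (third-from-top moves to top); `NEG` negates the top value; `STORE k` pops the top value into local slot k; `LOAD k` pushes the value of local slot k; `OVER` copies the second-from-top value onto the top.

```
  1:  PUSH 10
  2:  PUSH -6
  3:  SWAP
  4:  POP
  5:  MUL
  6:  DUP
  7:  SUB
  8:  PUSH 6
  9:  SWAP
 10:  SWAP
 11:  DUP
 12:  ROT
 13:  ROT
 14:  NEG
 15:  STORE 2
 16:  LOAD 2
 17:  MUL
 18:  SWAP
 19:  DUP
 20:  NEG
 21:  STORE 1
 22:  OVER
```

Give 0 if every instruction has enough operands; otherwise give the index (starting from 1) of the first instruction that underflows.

PUSH 10 -> 10
PUSH -6 -> 10 -6
SWAP    -> -6 10
POP     -> -6
MUL  — needs 2 operands, stack has 1 → underflow

5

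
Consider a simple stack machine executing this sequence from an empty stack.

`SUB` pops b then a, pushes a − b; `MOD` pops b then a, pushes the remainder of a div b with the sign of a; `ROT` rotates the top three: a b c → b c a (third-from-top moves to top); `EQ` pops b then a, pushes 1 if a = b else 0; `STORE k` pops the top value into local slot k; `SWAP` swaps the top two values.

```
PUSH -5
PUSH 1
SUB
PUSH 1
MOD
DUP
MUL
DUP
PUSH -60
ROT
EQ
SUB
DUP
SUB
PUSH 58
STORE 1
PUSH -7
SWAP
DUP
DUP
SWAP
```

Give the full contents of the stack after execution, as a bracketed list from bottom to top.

[-7, 0, 0, 0]

PUSH -5  -> [-5]
PUSH 1   -> [-5, 1]
SUB      -> [-6]
PUSH 1   -> [-6, 1]
MOD      -> [0]
DUP      -> [0, 0]
MUL      -> [0]
DUP      -> [0, 0]
PUSH -60 -> [0, 0, -60]
ROT      -> [0, -60, 0]
EQ       -> [0, 0]
SUB      -> [0]
DUP      -> [0, 0]
SUB      -> [0]
PUSH 58  -> [0, 58]
STORE 1  -> [0]
PUSH -7  -> [0, -7]
SWAP     -> [-7, 0]
DUP      -> [-7, 0, 0]
DUP      -> [-7, 0, 0, 0]
SWAP     -> [-7, 0, 0, 0]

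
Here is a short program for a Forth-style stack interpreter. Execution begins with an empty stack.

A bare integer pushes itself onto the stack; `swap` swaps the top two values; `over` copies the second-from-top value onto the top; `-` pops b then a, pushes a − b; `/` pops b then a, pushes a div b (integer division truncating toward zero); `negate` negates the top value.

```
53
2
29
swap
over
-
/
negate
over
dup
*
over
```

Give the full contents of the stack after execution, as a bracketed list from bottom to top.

53      [53]
2       [53, 2]
29      [53, 2, 29]
swap    [53, 29, 2]
over    [53, 29, 2, 29]
-       [53, 29, -27]
/       [53, -1]
negate  [53, 1]
over    [53, 1, 53]
dup     [53, 1, 53, 53]
*       [53, 1, 2809]
over    [53, 1, 2809, 1]

[53, 1, 2809, 1]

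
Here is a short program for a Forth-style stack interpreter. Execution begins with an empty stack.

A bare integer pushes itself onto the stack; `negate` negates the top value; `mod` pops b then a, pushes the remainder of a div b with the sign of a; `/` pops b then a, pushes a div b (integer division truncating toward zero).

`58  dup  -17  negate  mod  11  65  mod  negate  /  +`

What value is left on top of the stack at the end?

58

58     -> 58
dup    -> 58 58
-17    -> 58 58 -17
negate -> 58 58 17
mod    -> 58 7
11     -> 58 7 11
65     -> 58 7 11 65
mod    -> 58 7 11
negate -> 58 7 -11
/      -> 58 0
+      -> 58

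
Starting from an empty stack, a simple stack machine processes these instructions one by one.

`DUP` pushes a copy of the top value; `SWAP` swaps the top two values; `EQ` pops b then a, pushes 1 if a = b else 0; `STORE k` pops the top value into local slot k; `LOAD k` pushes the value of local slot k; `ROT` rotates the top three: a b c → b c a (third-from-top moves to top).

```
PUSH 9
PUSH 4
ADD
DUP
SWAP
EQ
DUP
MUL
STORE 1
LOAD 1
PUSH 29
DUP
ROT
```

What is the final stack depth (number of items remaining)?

3

PUSH 9   [9]
PUSH 4   [9, 4]
ADD      [13]
DUP      [13, 13]
SWAP     [13, 13]
EQ       [1]
DUP      [1, 1]
MUL      [1]
STORE 1  []
LOAD 1   [1]
PUSH 29  [1, 29]
DUP      [1, 29, 29]
ROT      [29, 29, 1]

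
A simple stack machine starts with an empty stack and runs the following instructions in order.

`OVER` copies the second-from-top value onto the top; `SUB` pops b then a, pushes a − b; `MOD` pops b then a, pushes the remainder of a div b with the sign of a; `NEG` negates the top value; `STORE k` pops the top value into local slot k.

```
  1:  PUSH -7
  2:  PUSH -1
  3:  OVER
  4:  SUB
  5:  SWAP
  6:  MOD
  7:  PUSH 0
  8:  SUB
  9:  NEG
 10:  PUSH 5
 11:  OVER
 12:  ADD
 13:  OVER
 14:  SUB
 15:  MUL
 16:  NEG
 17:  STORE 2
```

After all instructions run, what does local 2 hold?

30

PUSH -7 -> [-7]
PUSH -1 -> [-7, -1]
OVER    -> [-7, -1, -7]
SUB     -> [-7, 6]
SWAP    -> [6, -7]
MOD     -> [6]
PUSH 0  -> [6, 0]
SUB     -> [6]
NEG     -> [-6]
PUSH 5  -> [-6, 5]
OVER    -> [-6, 5, -6]
ADD     -> [-6, -1]
OVER    -> [-6, -1, -6]
SUB     -> [-6, 5]
MUL     -> [-30]
NEG     -> [30]
STORE 2 -> []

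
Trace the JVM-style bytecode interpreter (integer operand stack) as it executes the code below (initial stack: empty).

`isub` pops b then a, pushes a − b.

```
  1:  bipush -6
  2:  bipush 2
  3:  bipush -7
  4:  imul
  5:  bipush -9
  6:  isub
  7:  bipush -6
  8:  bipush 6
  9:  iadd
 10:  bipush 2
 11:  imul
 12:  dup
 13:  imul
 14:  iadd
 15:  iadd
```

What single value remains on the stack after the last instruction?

bipush -6 : -6
bipush 2  : -6 2
bipush -7 : -6 2 -7
imul      : -6 -14
bipush -9 : -6 -14 -9
isub      : -6 -5
bipush -6 : -6 -5 -6
bipush 6  : -6 -5 -6 6
iadd      : -6 -5 0
bipush 2  : -6 -5 0 2
imul      : -6 -5 0
dup       : -6 -5 0 0
imul      : -6 -5 0
iadd      : -6 -5
iadd      : -11

-11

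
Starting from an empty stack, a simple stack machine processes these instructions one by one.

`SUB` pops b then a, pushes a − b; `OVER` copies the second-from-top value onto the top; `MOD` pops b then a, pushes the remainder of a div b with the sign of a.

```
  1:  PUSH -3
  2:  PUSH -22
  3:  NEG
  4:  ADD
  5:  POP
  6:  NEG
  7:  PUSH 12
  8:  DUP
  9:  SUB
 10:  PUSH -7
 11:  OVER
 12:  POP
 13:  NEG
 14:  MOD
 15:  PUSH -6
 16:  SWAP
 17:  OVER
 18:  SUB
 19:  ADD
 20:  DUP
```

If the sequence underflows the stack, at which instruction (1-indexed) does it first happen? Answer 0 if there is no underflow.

PUSH -3  -> [-3]
PUSH -22 -> [-3, -22]
NEG      -> [-3, 22]
ADD      -> [19]
POP      -> []
NEG  — needs 1 operand, stack has 0 → underflow

6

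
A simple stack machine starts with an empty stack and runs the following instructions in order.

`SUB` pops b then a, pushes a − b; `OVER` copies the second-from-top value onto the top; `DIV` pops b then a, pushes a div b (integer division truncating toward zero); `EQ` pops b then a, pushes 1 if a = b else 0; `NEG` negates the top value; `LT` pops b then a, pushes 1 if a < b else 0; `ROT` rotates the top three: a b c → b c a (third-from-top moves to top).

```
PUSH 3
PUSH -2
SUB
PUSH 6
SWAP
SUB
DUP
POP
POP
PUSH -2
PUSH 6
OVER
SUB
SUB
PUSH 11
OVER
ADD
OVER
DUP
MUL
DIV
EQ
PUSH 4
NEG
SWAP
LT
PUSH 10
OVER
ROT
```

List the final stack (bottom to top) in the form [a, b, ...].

PUSH 3  -> 3
PUSH -2 -> 3 -2
SUB     -> 5
PUSH 6  -> 5 6
SWAP    -> 6 5
SUB     -> 1
DUP     -> 1 1
POP     -> 1
POP     -> (empty)
PUSH -2 -> -2
PUSH 6  -> -2 6
OVER    -> -2 6 -2
SUB     -> -2 8
SUB     -> -10
PUSH 11 -> -10 11
OVER    -> -10 11 -10
ADD     -> -10 1
OVER    -> -10 1 -10
DUP     -> -10 1 -10 -10
MUL     -> -10 1 100
DIV     -> -10 0
EQ      -> 0
PUSH 4  -> 0 4
NEG     -> 0 -4
SWAP    -> -4 0
LT      -> 1
PUSH 10 -> 1 10
OVER    -> 1 10 1
ROT     -> 10 1 1

[10, 1, 1]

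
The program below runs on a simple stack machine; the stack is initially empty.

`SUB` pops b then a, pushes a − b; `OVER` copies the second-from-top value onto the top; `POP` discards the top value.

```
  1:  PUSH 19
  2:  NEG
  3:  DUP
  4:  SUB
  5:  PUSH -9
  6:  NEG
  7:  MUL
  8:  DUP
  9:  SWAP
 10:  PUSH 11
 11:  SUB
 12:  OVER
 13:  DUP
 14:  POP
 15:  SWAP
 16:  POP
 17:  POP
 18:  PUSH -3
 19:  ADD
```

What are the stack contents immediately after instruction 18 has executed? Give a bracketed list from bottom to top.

PUSH 19 -> 19
NEG     -> -19
DUP     -> -19 -19
SUB     -> 0
PUSH -9 -> 0 -9
NEG     -> 0 9
MUL     -> 0
DUP     -> 0 0
SWAP    -> 0 0
PUSH 11 -> 0 0 11
SUB     -> 0 -11
OVER    -> 0 -11 0
DUP     -> 0 -11 0 0
POP     -> 0 -11 0
SWAP    -> 0 0 -11
POP     -> 0 0
POP     -> 0
PUSH -3 -> 0 -3

[0, -3]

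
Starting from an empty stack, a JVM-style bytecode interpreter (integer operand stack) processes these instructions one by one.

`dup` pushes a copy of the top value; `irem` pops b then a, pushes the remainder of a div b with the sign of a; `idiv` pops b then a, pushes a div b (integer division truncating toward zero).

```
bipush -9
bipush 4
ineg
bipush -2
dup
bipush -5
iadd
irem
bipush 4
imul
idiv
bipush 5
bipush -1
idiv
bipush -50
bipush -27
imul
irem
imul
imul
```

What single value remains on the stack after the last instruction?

0

bipush -9   -9
bipush 4    -9 4
ineg        -9 -4
bipush -2   -9 -4 -2
dup         -9 -4 -2 -2
bipush -5   -9 -4 -2 -2 -5
iadd        -9 -4 -2 -7
irem        -9 -4 -2
bipush 4    -9 -4 -2 4
imul        -9 -4 -8
idiv        -9 0
bipush 5    -9 0 5
bipush -1   -9 0 5 -1
idiv        -9 0 -5
bipush -50  -9 0 -5 -50
bipush -27  -9 0 -5 -50 -27
imul        -9 0 -5 1350
irem        -9 0 -5
imul        -9 0
imul        0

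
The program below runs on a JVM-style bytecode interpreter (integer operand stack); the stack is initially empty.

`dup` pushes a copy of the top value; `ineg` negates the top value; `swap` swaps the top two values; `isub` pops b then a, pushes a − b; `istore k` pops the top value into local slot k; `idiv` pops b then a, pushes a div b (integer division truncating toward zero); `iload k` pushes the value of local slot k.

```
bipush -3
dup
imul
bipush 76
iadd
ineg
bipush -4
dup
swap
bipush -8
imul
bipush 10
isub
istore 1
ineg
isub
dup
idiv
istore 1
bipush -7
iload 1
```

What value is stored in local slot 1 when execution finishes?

bipush -3 -> -3
dup       -> -3 -3
imul      -> 9
bipush 76 -> 9 76
iadd      -> 85
ineg      -> -85
bipush -4 -> -85 -4
dup       -> -85 -4 -4
swap      -> -85 -4 -4
bipush -8 -> -85 -4 -4 -8
imul      -> -85 -4 32
bipush 10 -> -85 -4 32 10
isub      -> -85 -4 22
istore 1  -> -85 -4
ineg      -> -85 4
isub      -> -89
dup       -> -89 -89
idiv      -> 1
istore 1  -> (empty)
bipush -7 -> -7
iload 1   -> -7 1

1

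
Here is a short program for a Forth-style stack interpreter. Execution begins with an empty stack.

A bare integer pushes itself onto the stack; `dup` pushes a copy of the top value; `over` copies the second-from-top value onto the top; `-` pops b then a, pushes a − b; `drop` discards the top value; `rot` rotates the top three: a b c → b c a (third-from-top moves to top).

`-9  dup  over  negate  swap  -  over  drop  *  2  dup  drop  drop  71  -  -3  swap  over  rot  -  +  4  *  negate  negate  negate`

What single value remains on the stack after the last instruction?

932

-9     -> -9
dup    -> -9 -9
over   -> -9 -9 -9
negate -> -9 -9 9
swap   -> -9 9 -9
-      -> -9 18
over   -> -9 18 -9
drop   -> -9 18
*      -> -162
2      -> -162 2
dup    -> -162 2 2
drop   -> -162 2
drop   -> -162
71     -> -162 71
-      -> -233
-3     -> -233 -3
swap   -> -3 -233
over   -> -3 -233 -3
rot    -> -233 -3 -3
-      -> -233 0
+      -> -233
4      -> -233 4
*      -> -932
negate -> 932
negate -> -932
negate -> 932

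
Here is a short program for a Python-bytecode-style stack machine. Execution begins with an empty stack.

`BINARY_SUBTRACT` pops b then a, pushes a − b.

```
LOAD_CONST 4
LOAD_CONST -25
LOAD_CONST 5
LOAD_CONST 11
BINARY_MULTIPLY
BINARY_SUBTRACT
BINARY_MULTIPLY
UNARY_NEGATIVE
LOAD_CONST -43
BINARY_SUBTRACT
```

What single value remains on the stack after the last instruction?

363

LOAD_CONST 4     [4]
LOAD_CONST -25   [4, -25]
LOAD_CONST 5     [4, -25, 5]
LOAD_CONST 11    [4, -25, 5, 11]
BINARY_MULTIPLY  [4, -25, 55]
BINARY_SUBTRACT  [4, -80]
BINARY_MULTIPLY  [-320]
UNARY_NEGATIVE   [320]
LOAD_CONST -43   [320, -43]
BINARY_SUBTRACT  [363]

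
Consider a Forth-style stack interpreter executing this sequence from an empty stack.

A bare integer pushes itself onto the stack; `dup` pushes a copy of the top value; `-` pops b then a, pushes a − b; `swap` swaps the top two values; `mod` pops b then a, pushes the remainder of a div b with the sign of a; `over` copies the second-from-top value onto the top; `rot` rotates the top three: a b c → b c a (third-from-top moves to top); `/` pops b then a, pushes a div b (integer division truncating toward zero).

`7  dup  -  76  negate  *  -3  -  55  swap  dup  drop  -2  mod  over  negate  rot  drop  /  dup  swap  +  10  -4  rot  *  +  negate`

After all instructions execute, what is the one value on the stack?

-10

7      -> [7]
dup    -> [7, 7]
-      -> [0]
76     -> [0, 76]
negate -> [0, -76]
*      -> [0]
-3     -> [0, -3]
-      -> [3]
55     -> [3, 55]
swap   -> [55, 3]
dup    -> [55, 3, 3]
drop   -> [55, 3]
-2     -> [55, 3, -2]
mod    -> [55, 1]
over   -> [55, 1, 55]
negate -> [55, 1, -55]
rot    -> [1, -55, 55]
drop   -> [1, -55]
/      -> [0]
dup    -> [0, 0]
swap   -> [0, 0]
+      -> [0]
10     -> [0, 10]
-4     -> [0, 10, -4]
rot    -> [10, -4, 0]
*      -> [10, 0]
+      -> [10]
negate -> [-10]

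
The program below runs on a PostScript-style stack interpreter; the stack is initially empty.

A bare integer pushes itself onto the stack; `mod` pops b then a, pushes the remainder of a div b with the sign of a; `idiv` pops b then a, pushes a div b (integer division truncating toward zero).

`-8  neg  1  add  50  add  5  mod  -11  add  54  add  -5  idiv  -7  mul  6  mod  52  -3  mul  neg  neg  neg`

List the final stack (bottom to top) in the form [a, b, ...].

[3, 156]

-8   -> [-8]
neg  -> [8]
1    -> [8, 1]
add  -> [9]
50   -> [9, 50]
add  -> [59]
5    -> [59, 5]
mod  -> [4]
-11  -> [4, -11]
add  -> [-7]
54   -> [-7, 54]
add  -> [47]
-5   -> [47, -5]
idiv -> [-9]
-7   -> [-9, -7]
mul  -> [63]
6    -> [63, 6]
mod  -> [3]
52   -> [3, 52]
-3   -> [3, 52, -3]
mul  -> [3, -156]
neg  -> [3, 156]
neg  -> [3, -156]
neg  -> [3, 156]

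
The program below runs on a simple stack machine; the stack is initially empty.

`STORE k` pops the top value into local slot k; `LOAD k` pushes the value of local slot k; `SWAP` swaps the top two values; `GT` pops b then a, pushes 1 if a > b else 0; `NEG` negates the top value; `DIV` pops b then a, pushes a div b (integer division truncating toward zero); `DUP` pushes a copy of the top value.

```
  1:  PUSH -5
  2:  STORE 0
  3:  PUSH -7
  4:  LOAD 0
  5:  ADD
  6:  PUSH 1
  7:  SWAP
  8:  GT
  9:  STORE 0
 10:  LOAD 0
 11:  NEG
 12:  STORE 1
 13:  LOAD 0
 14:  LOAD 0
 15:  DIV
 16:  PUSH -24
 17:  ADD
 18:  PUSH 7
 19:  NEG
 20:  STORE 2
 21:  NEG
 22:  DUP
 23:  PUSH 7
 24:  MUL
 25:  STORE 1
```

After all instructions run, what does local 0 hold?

PUSH -5  : [-5]
STORE 0  : []
PUSH -7  : [-7]
LOAD 0   : [-7, -5]
ADD      : [-12]
PUSH 1   : [-12, 1]
SWAP     : [1, -12]
GT       : [1]
STORE 0  : []
LOAD 0   : [1]
NEG      : [-1]
STORE 1  : []
LOAD 0   : [1]
LOAD 0   : [1, 1]
DIV      : [1]
PUSH -24 : [1, -24]
ADD      : [-23]
PUSH 7   : [-23, 7]
NEG      : [-23, -7]
STORE 2  : [-23]
NEG      : [23]
DUP      : [23, 23]
PUSH 7   : [23, 23, 7]
MUL      : [23, 161]
STORE 1  : [23]

1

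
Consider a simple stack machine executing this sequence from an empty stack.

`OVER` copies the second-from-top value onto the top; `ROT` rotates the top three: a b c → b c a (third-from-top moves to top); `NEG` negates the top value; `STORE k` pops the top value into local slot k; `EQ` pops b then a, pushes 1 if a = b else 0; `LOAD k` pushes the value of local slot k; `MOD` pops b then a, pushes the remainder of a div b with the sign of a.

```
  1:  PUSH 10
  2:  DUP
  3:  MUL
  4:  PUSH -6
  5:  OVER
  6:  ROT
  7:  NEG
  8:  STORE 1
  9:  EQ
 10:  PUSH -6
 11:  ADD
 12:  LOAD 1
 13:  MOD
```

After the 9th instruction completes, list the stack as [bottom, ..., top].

PUSH 10 → 10
DUP     → 10 10
MUL     → 100
PUSH -6 → 100 -6
OVER    → 100 -6 100
ROT     → -6 100 100
NEG     → -6 100 -100
STORE 1 → -6 100
EQ      → 0

[0]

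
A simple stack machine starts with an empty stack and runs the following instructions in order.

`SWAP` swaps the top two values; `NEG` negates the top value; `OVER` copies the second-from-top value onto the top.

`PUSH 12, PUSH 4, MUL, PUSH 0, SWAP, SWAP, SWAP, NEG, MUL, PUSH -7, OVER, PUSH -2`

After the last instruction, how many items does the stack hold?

4

PUSH 12 -> [12]
PUSH 4  -> [12, 4]
MUL     -> [48]
PUSH 0  -> [48, 0]
SWAP    -> [0, 48]
SWAP    -> [48, 0]
SWAP    -> [0, 48]
NEG     -> [0, -48]
MUL     -> [0]
PUSH -7 -> [0, -7]
OVER    -> [0, -7, 0]
PUSH -2 -> [0, -7, 0, -2]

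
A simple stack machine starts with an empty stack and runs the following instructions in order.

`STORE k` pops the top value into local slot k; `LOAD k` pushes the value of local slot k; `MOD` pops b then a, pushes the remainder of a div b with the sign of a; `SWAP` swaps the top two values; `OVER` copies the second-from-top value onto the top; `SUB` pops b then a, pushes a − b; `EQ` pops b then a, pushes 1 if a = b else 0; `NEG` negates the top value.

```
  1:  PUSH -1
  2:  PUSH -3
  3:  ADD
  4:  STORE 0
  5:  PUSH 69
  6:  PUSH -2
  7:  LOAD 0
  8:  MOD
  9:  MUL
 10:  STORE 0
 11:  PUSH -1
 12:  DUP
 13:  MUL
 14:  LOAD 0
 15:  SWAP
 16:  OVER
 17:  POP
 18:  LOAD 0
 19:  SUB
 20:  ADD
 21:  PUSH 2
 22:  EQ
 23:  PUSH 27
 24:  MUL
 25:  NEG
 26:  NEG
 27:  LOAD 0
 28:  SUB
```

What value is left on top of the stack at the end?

138

PUSH -1 → [-1]
PUSH -3 → [-1, -3]
ADD     → [-4]
STORE 0 → []
PUSH 69 → [69]
PUSH -2 → [69, -2]
LOAD 0  → [69, -2, -4]
MOD     → [69, -2]
MUL     → [-138]
STORE 0 → []
PUSH -1 → [-1]
DUP     → [-1, -1]
MUL     → [1]
LOAD 0  → [1, -138]
SWAP    → [-138, 1]
OVER    → [-138, 1, -138]
POP     → [-138, 1]
LOAD 0  → [-138, 1, -138]
SUB     → [-138, 139]
ADD     → [1]
PUSH 2  → [1, 2]
EQ      → [0]
PUSH 27 → [0, 27]
MUL     → [0]
NEG     → [0]
NEG     → [0]
LOAD 0  → [0, -138]
SUB     → [138]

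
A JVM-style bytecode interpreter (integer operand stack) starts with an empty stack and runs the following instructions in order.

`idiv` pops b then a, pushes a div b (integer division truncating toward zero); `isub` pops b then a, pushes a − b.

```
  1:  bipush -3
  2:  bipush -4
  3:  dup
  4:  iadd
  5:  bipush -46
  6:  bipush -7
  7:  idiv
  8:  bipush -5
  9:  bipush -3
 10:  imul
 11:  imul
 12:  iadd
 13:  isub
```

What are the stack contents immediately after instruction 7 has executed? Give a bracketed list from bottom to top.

[-3, -8, 6]

bipush -3  -> -3
bipush -4  -> -3 -4
dup        -> -3 -4 -4
iadd       -> -3 -8
bipush -46 -> -3 -8 -46
bipush -7  -> -3 -8 -46 -7
idiv       -> -3 -8 6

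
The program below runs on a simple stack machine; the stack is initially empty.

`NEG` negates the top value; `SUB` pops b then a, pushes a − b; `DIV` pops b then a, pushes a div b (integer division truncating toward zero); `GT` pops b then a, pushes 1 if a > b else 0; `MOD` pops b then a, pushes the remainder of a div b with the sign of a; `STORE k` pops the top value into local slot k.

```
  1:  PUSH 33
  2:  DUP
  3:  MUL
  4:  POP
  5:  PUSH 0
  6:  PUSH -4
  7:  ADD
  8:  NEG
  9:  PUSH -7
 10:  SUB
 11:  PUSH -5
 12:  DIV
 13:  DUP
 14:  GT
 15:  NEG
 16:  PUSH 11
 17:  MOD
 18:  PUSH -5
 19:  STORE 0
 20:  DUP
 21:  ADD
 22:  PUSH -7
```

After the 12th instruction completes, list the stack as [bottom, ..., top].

[-2]

PUSH 33  33
DUP      33 33
MUL      1089
POP      (empty)
PUSH 0   0
PUSH -4  0 -4
ADD      -4
NEG      4
PUSH -7  4 -7
SUB      11
PUSH -5  11 -5
DIV      -2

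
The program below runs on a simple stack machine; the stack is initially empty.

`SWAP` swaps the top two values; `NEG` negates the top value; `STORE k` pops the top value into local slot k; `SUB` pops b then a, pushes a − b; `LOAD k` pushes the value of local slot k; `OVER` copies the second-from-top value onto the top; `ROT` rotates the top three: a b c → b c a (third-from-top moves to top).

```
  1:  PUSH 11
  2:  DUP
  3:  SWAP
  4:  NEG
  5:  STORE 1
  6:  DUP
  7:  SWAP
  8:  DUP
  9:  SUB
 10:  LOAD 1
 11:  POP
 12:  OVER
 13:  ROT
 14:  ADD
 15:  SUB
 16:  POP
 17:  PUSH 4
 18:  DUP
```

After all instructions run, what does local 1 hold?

PUSH 11 : 11
DUP     : 11 11
SWAP    : 11 11
NEG     : 11 -11
STORE 1 : 11
DUP     : 11 11
SWAP    : 11 11
DUP     : 11 11 11
SUB     : 11 0
LOAD 1  : 11 0 -11
POP     : 11 0
OVER    : 11 0 11
ROT     : 0 11 11
ADD     : 0 22
SUB     : -22
POP     : (empty)
PUSH 4  : 4
DUP     : 4 4

-11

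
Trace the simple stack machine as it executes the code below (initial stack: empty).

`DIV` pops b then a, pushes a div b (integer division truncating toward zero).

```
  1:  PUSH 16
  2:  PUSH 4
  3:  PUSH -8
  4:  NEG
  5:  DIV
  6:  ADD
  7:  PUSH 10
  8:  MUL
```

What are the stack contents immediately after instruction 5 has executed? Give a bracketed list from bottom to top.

[16, 0]

PUSH 16 : [16]
PUSH 4  : [16, 4]
PUSH -8 : [16, 4, -8]
NEG     : [16, 4, 8]
DIV     : [16, 0]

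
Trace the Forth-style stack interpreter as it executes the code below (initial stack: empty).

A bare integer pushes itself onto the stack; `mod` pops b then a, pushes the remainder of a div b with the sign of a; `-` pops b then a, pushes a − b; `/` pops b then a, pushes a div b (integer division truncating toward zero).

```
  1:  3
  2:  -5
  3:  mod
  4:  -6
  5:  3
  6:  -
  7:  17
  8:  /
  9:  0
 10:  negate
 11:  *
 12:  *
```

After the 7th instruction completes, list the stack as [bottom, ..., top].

[3, -9, 17]

3   -> 3
-5  -> 3 -5
mod -> 3
-6  -> 3 -6
3   -> 3 -6 3
-   -> 3 -9
17  -> 3 -9 17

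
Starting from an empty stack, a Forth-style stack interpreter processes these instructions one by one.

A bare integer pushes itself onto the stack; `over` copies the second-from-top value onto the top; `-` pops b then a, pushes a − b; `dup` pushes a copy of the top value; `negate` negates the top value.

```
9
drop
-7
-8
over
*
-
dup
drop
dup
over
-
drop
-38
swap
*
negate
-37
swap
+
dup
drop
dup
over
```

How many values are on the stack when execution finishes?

3

9       9
drop    (empty)
-7      -7
-8      -7 -8
over    -7 -8 -7
*       -7 56
-       -63
dup     -63 -63
drop    -63
dup     -63 -63
over    -63 -63 -63
-       -63 0
drop    -63
-38     -63 -38
swap    -38 -63
*       2394
negate  -2394
-37     -2394 -37
swap    -37 -2394
+       -2431
dup     -2431 -2431
drop    -2431
dup     -2431 -2431
over    -2431 -2431 -2431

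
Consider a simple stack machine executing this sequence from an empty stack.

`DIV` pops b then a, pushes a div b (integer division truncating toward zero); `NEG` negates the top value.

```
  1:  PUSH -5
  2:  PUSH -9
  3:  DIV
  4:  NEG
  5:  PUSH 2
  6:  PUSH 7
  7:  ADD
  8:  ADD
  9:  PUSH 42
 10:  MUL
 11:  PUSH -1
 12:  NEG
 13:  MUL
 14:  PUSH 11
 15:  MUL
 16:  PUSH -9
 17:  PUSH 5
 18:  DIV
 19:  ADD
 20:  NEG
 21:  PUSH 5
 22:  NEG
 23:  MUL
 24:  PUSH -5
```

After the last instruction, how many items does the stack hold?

PUSH -5 -> [-5]
PUSH -9 -> [-5, -9]
DIV     -> [0]
NEG     -> [0]
PUSH 2  -> [0, 2]
PUSH 7  -> [0, 2, 7]
ADD     -> [0, 9]
ADD     -> [9]
PUSH 42 -> [9, 42]
MUL     -> [378]
PUSH -1 -> [378, -1]
NEG     -> [378, 1]
MUL     -> [378]
PUSH 11 -> [378, 11]
MUL     -> [4158]
PUSH -9 -> [4158, -9]
PUSH 5  -> [4158, -9, 5]
DIV     -> [4158, -1]
ADD     -> [4157]
NEG     -> [-4157]
PUSH 5  -> [-4157, 5]
NEG     -> [-4157, -5]
MUL     -> [20785]
PUSH -5 -> [20785, -5]

2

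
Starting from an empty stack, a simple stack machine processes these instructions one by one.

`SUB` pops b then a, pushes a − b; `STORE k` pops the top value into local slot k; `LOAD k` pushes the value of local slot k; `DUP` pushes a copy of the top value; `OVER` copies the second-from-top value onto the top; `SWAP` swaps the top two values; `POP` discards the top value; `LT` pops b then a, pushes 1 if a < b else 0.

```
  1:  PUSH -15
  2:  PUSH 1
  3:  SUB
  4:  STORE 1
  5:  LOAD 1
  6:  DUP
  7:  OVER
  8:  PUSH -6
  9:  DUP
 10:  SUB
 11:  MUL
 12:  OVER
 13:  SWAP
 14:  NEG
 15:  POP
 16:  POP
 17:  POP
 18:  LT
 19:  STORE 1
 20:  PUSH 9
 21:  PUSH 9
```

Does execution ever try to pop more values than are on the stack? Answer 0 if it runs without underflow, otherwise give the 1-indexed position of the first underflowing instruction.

18

PUSH -15  [-15]
PUSH 1    [-15, 1]
SUB       [-16]
STORE 1   []
LOAD 1    [-16]
DUP       [-16, -16]
OVER      [-16, -16, -16]
PUSH -6   [-16, -16, -16, -6]
DUP       [-16, -16, -16, -6, -6]
SUB       [-16, -16, -16, 0]
MUL       [-16, -16, 0]
OVER      [-16, -16, 0, -16]
SWAP      [-16, -16, -16, 0]
NEG       [-16, -16, -16, 0]
POP       [-16, -16, -16]
POP       [-16, -16]
POP       [-16]
LT  — needs 2 operands, stack has 1 → underflow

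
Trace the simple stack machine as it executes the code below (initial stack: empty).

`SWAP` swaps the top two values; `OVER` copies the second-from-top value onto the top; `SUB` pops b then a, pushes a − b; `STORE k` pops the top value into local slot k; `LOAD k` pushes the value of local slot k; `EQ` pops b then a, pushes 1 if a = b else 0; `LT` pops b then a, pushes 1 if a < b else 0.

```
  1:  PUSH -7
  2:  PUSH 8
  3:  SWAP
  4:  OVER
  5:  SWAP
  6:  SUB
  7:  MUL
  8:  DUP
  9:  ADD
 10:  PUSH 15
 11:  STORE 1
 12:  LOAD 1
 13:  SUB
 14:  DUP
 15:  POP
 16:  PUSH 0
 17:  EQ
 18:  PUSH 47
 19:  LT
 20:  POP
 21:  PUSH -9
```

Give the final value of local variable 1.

PUSH -7 → -7
PUSH 8  → -7 8
SWAP    → 8 -7
OVER    → 8 -7 8
SWAP    → 8 8 -7
SUB     → 8 15
MUL     → 120
DUP     → 120 120
ADD     → 240
PUSH 15 → 240 15
STORE 1 → 240
LOAD 1  → 240 15
SUB     → 225
DUP     → 225 225
POP     → 225
PUSH 0  → 225 0
EQ      → 0
PUSH 47 → 0 47
LT      → 1
POP     → (empty)
PUSH -9 → -9

15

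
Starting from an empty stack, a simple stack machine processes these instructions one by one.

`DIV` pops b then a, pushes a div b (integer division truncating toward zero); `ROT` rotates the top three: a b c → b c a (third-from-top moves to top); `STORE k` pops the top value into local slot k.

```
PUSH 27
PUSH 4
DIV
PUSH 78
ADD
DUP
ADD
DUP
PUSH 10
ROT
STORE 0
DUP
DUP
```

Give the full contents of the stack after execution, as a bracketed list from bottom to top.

[168, 10, 10, 10]

PUSH 27 -> 27
PUSH 4  -> 27 4
DIV     -> 6
PUSH 78 -> 6 78
ADD     -> 84
DUP     -> 84 84
ADD     -> 168
DUP     -> 168 168
PUSH 10 -> 168 168 10
ROT     -> 168 10 168
STORE 0 -> 168 10
DUP     -> 168 10 10
DUP     -> 168 10 10 10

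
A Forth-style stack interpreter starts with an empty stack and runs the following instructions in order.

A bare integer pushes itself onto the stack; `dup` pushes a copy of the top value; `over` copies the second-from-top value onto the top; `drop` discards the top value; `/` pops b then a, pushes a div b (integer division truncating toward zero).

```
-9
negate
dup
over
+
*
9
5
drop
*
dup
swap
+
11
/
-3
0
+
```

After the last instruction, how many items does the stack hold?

-9     → -9
negate → 9
dup    → 9 9
over   → 9 9 9
+      → 9 18
*      → 162
9      → 162 9
5      → 162 9 5
drop   → 162 9
*      → 1458
dup    → 1458 1458
swap   → 1458 1458
+      → 2916
11     → 2916 11
/      → 265
-3     → 265 -3
0      → 265 -3 0
+      → 265 -3

2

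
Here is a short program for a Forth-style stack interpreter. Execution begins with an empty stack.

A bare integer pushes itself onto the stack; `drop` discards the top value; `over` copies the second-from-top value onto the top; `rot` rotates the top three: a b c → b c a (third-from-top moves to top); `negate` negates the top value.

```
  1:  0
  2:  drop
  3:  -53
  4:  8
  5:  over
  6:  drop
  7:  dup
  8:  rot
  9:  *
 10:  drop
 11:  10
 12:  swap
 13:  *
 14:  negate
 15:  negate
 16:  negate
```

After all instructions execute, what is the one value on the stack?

0      → [0]
drop   → []
-53    → [-53]
8      → [-53, 8]
over   → [-53, 8, -53]
drop   → [-53, 8]
dup    → [-53, 8, 8]
rot    → [8, 8, -53]
*      → [8, -424]
drop   → [8]
10     → [8, 10]
swap   → [10, 8]
*      → [80]
negate → [-80]
negate → [80]
negate → [-80]

-80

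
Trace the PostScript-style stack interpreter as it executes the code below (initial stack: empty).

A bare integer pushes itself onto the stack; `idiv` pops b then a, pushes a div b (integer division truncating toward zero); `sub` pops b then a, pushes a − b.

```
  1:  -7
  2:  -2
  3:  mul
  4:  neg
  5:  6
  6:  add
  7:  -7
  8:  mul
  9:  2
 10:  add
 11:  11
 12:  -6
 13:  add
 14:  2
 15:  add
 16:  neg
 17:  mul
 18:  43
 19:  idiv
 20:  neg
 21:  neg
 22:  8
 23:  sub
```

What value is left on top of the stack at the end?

-17

-7   : [-7]
-2   : [-7, -2]
mul  : [14]
neg  : [-14]
6    : [-14, 6]
add  : [-8]
-7   : [-8, -7]
mul  : [56]
2    : [56, 2]
add  : [58]
11   : [58, 11]
-6   : [58, 11, -6]
add  : [58, 5]
2    : [58, 5, 2]
add  : [58, 7]
neg  : [58, -7]
mul  : [-406]
43   : [-406, 43]
idiv : [-9]
neg  : [9]
neg  : [-9]
8    : [-9, 8]
sub  : [-17]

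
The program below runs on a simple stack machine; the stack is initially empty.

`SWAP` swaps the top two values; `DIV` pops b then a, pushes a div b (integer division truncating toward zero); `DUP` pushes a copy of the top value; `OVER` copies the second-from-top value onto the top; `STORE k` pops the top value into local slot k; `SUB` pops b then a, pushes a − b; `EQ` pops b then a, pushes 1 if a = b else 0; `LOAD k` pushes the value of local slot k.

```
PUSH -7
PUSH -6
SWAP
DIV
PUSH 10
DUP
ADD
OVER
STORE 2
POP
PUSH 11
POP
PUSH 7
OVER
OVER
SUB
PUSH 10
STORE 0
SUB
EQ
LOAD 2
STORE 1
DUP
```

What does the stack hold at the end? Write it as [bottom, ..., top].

PUSH -7 -> -7
PUSH -6 -> -7 -6
SWAP    -> -6 -7
DIV     -> 0
PUSH 10 -> 0 10
DUP     -> 0 10 10
ADD     -> 0 20
OVER    -> 0 20 0
STORE 2 -> 0 20
POP     -> 0
PUSH 11 -> 0 11
POP     -> 0
PUSH 7  -> 0 7
OVER    -> 0 7 0
OVER    -> 0 7 0 7
SUB     -> 0 7 -7
PUSH 10 -> 0 7 -7 10
STORE 0 -> 0 7 -7
SUB     -> 0 14
EQ      -> 0
LOAD 2  -> 0 0
STORE 1 -> 0
DUP     -> 0 0

[0, 0]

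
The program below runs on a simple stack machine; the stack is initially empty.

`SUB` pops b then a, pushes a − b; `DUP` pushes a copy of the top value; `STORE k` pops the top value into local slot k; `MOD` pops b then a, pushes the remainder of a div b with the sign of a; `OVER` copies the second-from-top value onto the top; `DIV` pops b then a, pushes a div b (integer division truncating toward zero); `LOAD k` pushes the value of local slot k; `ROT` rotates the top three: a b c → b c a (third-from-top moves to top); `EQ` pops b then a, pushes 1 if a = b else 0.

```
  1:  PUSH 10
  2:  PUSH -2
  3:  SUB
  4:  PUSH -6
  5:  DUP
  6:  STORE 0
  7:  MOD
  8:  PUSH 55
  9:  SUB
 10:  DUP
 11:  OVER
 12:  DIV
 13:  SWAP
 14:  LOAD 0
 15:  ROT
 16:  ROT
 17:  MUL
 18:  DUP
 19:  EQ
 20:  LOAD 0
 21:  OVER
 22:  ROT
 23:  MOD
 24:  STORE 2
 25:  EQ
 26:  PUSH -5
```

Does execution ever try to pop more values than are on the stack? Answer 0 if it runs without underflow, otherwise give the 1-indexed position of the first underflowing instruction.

PUSH 10  10
PUSH -2  10 -2
SUB      12
PUSH -6  12 -6
DUP      12 -6 -6
STORE 0  12 -6
MOD      0
PUSH 55  0 55
SUB      -55
DUP      -55 -55
OVER     -55 -55 -55
DIV      -55 1
SWAP     1 -55
LOAD 0   1 -55 -6
ROT      -55 -6 1
ROT      -6 1 -55
MUL      -6 -55
DUP      -6 -55 -55
EQ       -6 1
LOAD 0   -6 1 -6
OVER     -6 1 -6 1
ROT      -6 -6 1 1
MOD      -6 -6 0
STORE 2  -6 -6
EQ       1
PUSH -5  1 -5

0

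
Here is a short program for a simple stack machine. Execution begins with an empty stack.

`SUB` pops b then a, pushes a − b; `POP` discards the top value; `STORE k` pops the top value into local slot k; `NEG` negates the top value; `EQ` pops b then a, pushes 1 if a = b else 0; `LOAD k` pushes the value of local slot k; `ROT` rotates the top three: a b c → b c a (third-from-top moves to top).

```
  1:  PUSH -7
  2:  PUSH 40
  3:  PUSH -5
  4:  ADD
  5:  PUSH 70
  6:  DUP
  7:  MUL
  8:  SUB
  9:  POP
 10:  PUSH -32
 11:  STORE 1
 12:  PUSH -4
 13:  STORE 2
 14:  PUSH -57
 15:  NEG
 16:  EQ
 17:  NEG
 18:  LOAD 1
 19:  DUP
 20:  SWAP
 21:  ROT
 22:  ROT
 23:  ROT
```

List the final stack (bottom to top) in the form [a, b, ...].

PUSH -7   -7
PUSH 40   -7 40
PUSH -5   -7 40 -5
ADD       -7 35
PUSH 70   -7 35 70
DUP       -7 35 70 70
MUL       -7 35 4900
SUB       -7 -4865
POP       -7
PUSH -32  -7 -32
STORE 1   -7
PUSH -4   -7 -4
STORE 2   -7
PUSH -57  -7 -57
NEG       -7 57
EQ        0
NEG       0
LOAD 1    0 -32
DUP       0 -32 -32
SWAP      0 -32 -32
ROT       -32 -32 0
ROT       -32 0 -32
ROT       0 -32 -32

[0, -32, -32]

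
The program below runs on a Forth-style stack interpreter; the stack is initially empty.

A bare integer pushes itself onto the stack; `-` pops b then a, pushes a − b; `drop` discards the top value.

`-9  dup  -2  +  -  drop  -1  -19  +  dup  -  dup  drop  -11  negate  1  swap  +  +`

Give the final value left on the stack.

-9     : -9
dup    : -9 -9
-2     : -9 -9 -2
+      : -9 -11
-      : 2
drop   : (empty)
-1     : -1
-19    : -1 -19
+      : -20
dup    : -20 -20
-      : 0
dup    : 0 0
drop   : 0
-11    : 0 -11
negate : 0 11
1      : 0 11 1
swap   : 0 1 11
+      : 0 12
+      : 12

12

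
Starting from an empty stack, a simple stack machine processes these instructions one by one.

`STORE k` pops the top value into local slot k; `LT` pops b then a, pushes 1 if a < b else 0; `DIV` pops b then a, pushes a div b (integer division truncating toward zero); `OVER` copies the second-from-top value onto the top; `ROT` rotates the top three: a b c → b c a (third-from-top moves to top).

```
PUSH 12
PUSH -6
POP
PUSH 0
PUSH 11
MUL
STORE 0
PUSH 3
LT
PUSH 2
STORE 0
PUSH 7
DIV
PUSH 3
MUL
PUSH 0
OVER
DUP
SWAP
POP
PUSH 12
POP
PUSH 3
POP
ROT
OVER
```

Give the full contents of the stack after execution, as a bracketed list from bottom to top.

PUSH 12 → [12]
PUSH -6 → [12, -6]
POP     → [12]
PUSH 0  → [12, 0]
PUSH 11 → [12, 0, 11]
MUL     → [12, 0]
STORE 0 → [12]
PUSH 3  → [12, 3]
LT      → [0]
PUSH 2  → [0, 2]
STORE 0 → [0]
PUSH 7  → [0, 7]
DIV     → [0]
PUSH 3  → [0, 3]
MUL     → [0]
PUSH 0  → [0, 0]
OVER    → [0, 0, 0]
DUP     → [0, 0, 0, 0]
SWAP    → [0, 0, 0, 0]
POP     → [0, 0, 0]
PUSH 12 → [0, 0, 0, 12]
POP     → [0, 0, 0]
PUSH 3  → [0, 0, 0, 3]
POP     → [0, 0, 0]
ROT     → [0, 0, 0]
OVER    → [0, 0, 0, 0]

[0, 0, 0, 0]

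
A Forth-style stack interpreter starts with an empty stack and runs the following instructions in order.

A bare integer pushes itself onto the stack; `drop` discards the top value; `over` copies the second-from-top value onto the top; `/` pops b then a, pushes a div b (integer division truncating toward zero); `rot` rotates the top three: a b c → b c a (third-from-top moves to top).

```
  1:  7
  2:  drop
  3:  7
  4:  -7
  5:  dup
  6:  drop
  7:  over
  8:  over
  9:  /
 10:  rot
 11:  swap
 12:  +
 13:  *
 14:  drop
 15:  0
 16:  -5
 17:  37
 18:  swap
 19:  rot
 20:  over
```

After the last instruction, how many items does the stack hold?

4

7    : [7]
drop : []
7    : [7]
-7   : [7, -7]
dup  : [7, -7, -7]
drop : [7, -7]
over : [7, -7, 7]
over : [7, -7, 7, -7]
/    : [7, -7, -1]
rot  : [-7, -1, 7]
swap : [-7, 7, -1]
+    : [-7, 6]
*    : [-42]
drop : []
0    : [0]
-5   : [0, -5]
37   : [0, -5, 37]
swap : [0, 37, -5]
rot  : [37, -5, 0]
over : [37, -5, 0, -5]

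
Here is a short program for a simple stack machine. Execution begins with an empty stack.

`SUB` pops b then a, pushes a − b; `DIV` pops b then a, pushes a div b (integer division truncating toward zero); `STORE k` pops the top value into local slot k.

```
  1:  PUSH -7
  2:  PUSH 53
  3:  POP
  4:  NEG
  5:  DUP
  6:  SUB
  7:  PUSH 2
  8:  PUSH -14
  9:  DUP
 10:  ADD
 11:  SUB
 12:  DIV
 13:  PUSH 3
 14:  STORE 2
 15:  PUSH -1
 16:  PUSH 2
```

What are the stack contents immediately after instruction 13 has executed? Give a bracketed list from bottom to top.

[0, 3]

PUSH -7   -7
PUSH 53   -7 53
POP       -7
NEG       7
DUP       7 7
SUB       0
PUSH 2    0 2
PUSH -14  0 2 -14
DUP       0 2 -14 -14
ADD       0 2 -28
SUB       0 30
DIV       0
PUSH 3    0 3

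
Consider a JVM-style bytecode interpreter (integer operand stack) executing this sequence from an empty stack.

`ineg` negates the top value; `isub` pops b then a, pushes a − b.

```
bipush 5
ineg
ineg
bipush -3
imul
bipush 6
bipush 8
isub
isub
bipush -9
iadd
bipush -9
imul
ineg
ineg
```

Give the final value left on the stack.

198

bipush 5  -> 5
ineg      -> -5
ineg      -> 5
bipush -3 -> 5 -3
imul      -> -15
bipush 6  -> -15 6
bipush 8  -> -15 6 8
isub      -> -15 -2
isub      -> -13
bipush -9 -> -13 -9
iadd      -> -22
bipush -9 -> -22 -9
imul      -> 198
ineg      -> -198
ineg      -> 198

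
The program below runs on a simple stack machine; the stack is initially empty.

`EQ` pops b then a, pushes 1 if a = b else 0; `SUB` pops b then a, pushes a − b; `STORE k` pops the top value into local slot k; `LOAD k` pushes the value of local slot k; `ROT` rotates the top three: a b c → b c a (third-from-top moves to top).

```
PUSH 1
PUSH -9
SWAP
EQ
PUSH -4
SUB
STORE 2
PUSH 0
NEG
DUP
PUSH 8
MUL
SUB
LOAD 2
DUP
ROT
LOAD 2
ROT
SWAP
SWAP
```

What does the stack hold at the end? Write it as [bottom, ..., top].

[4, 0, 4, 4]

PUSH 1   [1]
PUSH -9  [1, -9]
SWAP     [-9, 1]
EQ       [0]
PUSH -4  [0, -4]
SUB      [4]
STORE 2  []
PUSH 0   [0]
NEG      [0]
DUP      [0, 0]
PUSH 8   [0, 0, 8]
MUL      [0, 0]
SUB      [0]
LOAD 2   [0, 4]
DUP      [0, 4, 4]
ROT      [4, 4, 0]
LOAD 2   [4, 4, 0, 4]
ROT      [4, 0, 4, 4]
SWAP     [4, 0, 4, 4]
SWAP     [4, 0, 4, 4]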